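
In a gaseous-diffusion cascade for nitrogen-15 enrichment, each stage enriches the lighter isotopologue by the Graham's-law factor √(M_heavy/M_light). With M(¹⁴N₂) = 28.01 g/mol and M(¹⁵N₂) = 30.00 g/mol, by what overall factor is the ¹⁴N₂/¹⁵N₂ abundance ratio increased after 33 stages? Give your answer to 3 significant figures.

Overall factor = α^33 with α = √(30.00/28.01), i.e. (30.00/28.01)^(33/2).
= 1.07105^(33/2) = 3.10.

3.10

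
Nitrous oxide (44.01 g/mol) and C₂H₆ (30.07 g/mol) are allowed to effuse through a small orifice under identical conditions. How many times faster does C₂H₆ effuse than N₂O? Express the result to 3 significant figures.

From Graham's law, rate_C₂H₆/rate_N₂O = √(M_N₂O/M_C₂H₆) = √(44.01/30.07) = √1.464 = 1.21.

1.21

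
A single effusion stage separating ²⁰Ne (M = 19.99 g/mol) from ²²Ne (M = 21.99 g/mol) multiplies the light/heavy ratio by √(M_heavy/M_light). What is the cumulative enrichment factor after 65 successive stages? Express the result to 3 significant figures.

22.2

The single-stage factor is √(M_heavy/M_light), so 65 stages give [√(21.99/19.99)]^65 = (21.99/19.99)^(65/2).
= 1.10005^(65/2) = 22.2.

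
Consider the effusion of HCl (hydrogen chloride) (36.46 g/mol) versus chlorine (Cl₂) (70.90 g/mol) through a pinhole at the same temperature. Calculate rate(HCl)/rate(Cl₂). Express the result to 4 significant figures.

Using Graham's law: rate_HCl/rate_Cl₂ = √(M_Cl₂/M_HCl) = √(70.90/36.46) = √1.945 = 1.394.

1.394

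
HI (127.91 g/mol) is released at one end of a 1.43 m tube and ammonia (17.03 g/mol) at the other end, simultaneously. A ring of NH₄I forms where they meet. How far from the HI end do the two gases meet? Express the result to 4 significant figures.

Distances travelled in equal time are proportional to diffusion rates, so d_HI/d_NH₃ = √(M_NH₃/M_HI) = √(17.03/127.91) = 0.3649.
With d_HI + d_NH₃ = 1.43 m, d_NH₃ = 1.43/(1 + 0.3649) = 1.048 m.
d_HI = 1.43 − 1.048 = 0.3823 m.

0.3823 m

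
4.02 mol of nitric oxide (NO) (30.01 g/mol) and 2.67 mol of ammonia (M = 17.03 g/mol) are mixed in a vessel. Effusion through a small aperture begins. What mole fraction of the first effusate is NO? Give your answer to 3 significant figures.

Effusion rate of each component ∝ n_i/√M_i (partial pressure × 1/√M).
x_NO(eff) = (n_NO/√M_NO) / (n_NO/√M_NO + n_NH₃/√M_NH₃)
= (4.02/√30.01) / (4.02/√30.01 + 2.67/√17.03) = 0.7338/(0.7338 + 0.6470) = 0.531.

0.531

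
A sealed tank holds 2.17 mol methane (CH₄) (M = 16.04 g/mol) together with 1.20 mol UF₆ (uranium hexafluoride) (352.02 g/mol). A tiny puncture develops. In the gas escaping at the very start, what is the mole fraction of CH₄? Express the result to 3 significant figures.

0.894

Each component's effusion rate ∝ (its partial pressure)·(1/√M) ∝ n_i/√M_i.
Mole fraction of CH₄ in the effusate = (n_CH₄/√M_CH₄) / (n_CH₄/√M_CH₄ + n_UF₆/√M_UF₆)
= (2.17/√16.04) / (2.17/√16.04 + 1.20/√352.02) = 0.5418/(0.5418 + 0.06396) = 0.894.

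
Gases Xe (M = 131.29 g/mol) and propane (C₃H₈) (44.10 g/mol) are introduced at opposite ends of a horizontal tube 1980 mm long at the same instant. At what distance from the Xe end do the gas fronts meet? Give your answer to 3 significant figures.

726 mm

Distances travelled in equal time are proportional to diffusion rates, so d_Xe/d_C₃H₈ = √(M_C₃H₈/M_Xe) = √(44.10/131.29) = 0.5796.
With d_Xe + d_C₃H₈ = 1980 mm, d_C₃H₈ = 1980/(1 + 0.5796) = 1254 mm.
d_Xe = 1980 − 1254 = 726 mm.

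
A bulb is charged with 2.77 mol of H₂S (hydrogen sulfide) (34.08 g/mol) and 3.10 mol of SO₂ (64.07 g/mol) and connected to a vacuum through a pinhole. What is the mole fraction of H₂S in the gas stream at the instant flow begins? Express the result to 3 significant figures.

The effusion rate of species i is ∝ p_i/√M_i ∝ n_i/√M_i.
So x_H₂S in the escaping gas = (n_H₂S/√M_H₂S) / Σ(n_i/√M_i)
= (2.77/√34.08) / (2.77/√34.08 + 3.10/√64.07) = 0.4745/(0.4745 + 0.3873) = 0.551.

0.551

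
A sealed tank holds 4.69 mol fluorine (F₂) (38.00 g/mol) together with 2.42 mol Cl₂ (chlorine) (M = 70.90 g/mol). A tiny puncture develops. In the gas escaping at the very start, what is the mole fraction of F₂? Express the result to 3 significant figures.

Effusion rate of each component ∝ n_i/√M_i (partial pressure × 1/√M).
Mole fraction of F₂ in the effusate = (n_F₂/√M_F₂) / (n_F₂/√M_F₂ + n_Cl₂/√M_Cl₂)
= (4.69/√38.00) / (4.69/√38.00 + 2.42/√70.90) = 0.7608/(0.7608 + 0.2874) = 0.726.

0.726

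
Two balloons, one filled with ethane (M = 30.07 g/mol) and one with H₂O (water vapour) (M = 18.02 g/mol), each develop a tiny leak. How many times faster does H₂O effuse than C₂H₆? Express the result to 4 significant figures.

1.292

Using Graham's law: rate_H₂O/rate_C₂H₆ = √(M_C₂H₆/M_H₂O) = √(30.07/18.02) = √1.669 = 1.292.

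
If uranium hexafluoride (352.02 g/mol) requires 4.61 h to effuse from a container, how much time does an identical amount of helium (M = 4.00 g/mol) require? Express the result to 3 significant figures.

By Graham's law, t_He/t_UF₆ = √(M_He/M_UF₆) = √(4.00/352.02) = √0.01136 = 0.1066.
So the time for He is 4.61 × 0.1066 = 0.491 h.

0.491 h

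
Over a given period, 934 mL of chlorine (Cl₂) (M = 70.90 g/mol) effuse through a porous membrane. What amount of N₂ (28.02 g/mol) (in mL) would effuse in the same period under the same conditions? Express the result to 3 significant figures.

By Graham's law, rate_N₂/rate_Cl₂ = √(M_Cl₂/M_N₂) = √(70.90/28.02) = √2.530 = 1.591.
So the volume for N₂ is 934 × 1.591 = 1490 mL.

1490 mL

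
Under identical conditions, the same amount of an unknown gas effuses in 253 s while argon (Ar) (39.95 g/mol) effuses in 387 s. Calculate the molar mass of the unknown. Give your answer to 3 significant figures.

Since effusion rate ∝ 1/√M, t_X/t_Ar = √(M_X/M_Ar).
253/387 = 0.6537 = √(M_X/39.95)
M_X = 39.95 × 0.6537² = 39.95 × 0.4274 = 17.1 g/mol

17.1 g/mol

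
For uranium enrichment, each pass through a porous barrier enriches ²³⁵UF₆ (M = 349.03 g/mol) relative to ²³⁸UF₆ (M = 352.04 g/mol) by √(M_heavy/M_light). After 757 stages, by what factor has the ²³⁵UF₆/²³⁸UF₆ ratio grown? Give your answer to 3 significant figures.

Overall factor = α^757 with α = √(352.04/349.03), i.e. (352.04/349.03)^(757/2).
= 1.00862^(757/2) = 25.8.

25.8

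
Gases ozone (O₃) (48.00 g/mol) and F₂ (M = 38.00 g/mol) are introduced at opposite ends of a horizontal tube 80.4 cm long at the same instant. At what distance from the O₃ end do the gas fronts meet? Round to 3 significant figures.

In equal time, each gas travels a distance ∝ its rate ∝ 1/√M, so d_O₃/d_F₂ = √(M_F₂/M_O₃) = √(38.00/48.00) = 0.8898.
With d_O₃ + d_F₂ = 80.4 cm, d_F₂ = 80.4/(1 + 0.8898) = 42.55 cm.
d_O₃ = 80.4 − 42.55 = 37.9 cm.

37.9 cm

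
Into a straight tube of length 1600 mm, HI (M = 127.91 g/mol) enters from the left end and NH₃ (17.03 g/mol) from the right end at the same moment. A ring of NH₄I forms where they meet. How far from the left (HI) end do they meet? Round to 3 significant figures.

428 mm

Distances travelled in equal time are proportional to diffusion rates, so d_HI/d_NH₃ = √(M_NH₃/M_HI) = √(17.03/127.91) = 0.3649.
With d_HI + d_NH₃ = 1600 mm, d_NH₃ = 1600/(1 + 0.3649) = 1172 mm.
d_HI = 1600 − 1172 = 428 mm.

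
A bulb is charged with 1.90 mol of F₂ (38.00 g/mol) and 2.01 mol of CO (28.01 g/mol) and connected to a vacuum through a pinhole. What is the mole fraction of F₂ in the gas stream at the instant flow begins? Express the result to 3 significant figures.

The effusion rate of species i is ∝ p_i/√M_i ∝ n_i/√M_i.
x_F₂(eff) = (n_F₂/√M_F₂) / (n_F₂/√M_F₂ + n_CO/√M_CO)
= (1.90/√38.00) / (1.90/√38.00 + 2.01/√28.01) = 0.3082/(0.3082 + 0.3798) = 0.448.

0.448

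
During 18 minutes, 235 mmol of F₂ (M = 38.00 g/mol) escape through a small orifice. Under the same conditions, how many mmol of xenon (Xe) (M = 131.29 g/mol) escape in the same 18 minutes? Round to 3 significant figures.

126 mmol

Graham's law gives rate_Xe/rate_F₂ = √(M_F₂/M_Xe) = √(38.00/131.29) = √0.2894 = 0.5380.
So the amount for Xe is 235 × 0.5380 = 126 mmol.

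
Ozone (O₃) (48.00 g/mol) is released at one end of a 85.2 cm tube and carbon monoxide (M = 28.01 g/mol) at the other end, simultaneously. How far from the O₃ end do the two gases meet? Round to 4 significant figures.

In equal time, each gas travels a distance ∝ its rate ∝ 1/√M, so d_O₃/d_CO = √(M_CO/M_O₃) = √(28.01/48.00) = 0.7639.
With d_O₃ + d_CO = 85.2 cm, d_CO = 85.2/(1 + 0.7639) = 48.30 cm.
d_O₃ = 85.2 − 48.30 = 36.90 cm.

36.90 cm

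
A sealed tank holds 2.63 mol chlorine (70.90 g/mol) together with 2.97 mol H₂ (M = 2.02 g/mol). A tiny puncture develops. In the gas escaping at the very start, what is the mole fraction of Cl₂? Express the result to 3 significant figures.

Rate_i ∝ x_i/√M_i (Graham's law weighted by mole fraction), so the effusate composition follows n_i/√M_i.
So x_Cl₂ in the escaping gas = (n_Cl₂/√M_Cl₂) / Σ(n_i/√M_i)
= (2.63/√70.90) / (2.63/√70.90 + 2.97/√2.02) = 0.3123/(0.3123 + 2.090) = 0.130.

0.130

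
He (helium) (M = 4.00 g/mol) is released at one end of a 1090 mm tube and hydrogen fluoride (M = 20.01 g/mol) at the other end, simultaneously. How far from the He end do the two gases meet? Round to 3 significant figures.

753 mm

In equal time, each gas travels a distance ∝ its rate ∝ 1/√M, so d_He/d_HF = √(M_HF/M_He) = √(20.01/4.00) = 2.237.
With d_He + d_HF = 1090 mm, d_HF = 1090/(1 + 2.237) = 336.8 mm.
d_He = 1090 − 336.8 = 753 mm.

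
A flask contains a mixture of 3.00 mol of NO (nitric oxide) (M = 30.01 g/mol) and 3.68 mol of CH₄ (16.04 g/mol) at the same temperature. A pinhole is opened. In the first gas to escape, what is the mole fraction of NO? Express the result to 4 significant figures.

Each component's effusion rate ∝ (its partial pressure)·(1/√M) ∝ n_i/√M_i.
x_NO(eff) = (n_NO/√M_NO) / (n_NO/√M_NO + n_CH₄/√M_CH₄)
= (3.00/√30.01) / (3.00/√30.01 + 3.68/√16.04) = 0.5476/(0.5476 + 0.9189) = 0.3734.

0.3734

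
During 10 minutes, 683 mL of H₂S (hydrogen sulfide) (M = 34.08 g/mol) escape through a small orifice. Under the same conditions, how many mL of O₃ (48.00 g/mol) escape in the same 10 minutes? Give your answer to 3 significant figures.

Since effusion rate ∝ 1/√M, rate_O₃/rate_H₂S = √(M_H₂S/M_O₃) = √(34.08/48.00) = √0.7100 = 0.8426.
So the volume for O₃ is 683 × 0.8426 = 576 mL.

576 mL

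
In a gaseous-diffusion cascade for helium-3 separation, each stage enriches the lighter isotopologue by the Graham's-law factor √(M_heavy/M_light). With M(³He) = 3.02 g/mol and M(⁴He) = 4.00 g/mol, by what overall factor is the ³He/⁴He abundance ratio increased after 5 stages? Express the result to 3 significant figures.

2.02

After 5 stages the ratio has grown by (√(4.00/3.02))^5 = (4.00/3.02)^(5/2).
= 1.32450^(5/2) = 2.02.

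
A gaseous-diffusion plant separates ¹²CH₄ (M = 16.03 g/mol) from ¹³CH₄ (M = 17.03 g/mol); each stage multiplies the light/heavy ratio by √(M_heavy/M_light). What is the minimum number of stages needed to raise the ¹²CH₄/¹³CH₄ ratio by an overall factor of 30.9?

114

Single-stage factor α = √(17.03/16.03), so ln α = ½ ln(1.06238) = 0.03026.
Need α^N ≥ 30.9 ⇒ N ≥ ln(30.9) / ln α = 3.431 / 0.03026 = 113.39.
Minimum whole number of stages: N = 114.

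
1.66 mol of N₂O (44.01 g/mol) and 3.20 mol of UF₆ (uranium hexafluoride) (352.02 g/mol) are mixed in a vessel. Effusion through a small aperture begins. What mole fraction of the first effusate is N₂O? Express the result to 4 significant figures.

Each component's effusion rate ∝ (its partial pressure)·(1/√M) ∝ n_i/√M_i.
x_N₂O(eff) = (n_N₂O/√M_N₂O) / (n_N₂O/√M_N₂O + n_UF₆/√M_UF₆)
= (1.66/√44.01) / (1.66/√44.01 + 3.20/√352.02) = 0.2502/(0.2502 + 0.1706) = 0.5947.

0.5947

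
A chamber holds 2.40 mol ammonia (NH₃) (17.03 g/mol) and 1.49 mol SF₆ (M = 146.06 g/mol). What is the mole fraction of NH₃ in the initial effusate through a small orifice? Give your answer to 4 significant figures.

Each component's effusion rate ∝ (its partial pressure)·(1/√M) ∝ n_i/√M_i.
x_NH₃(eff) = (n_NH₃/√M_NH₃) / (n_NH₃/√M_NH₃ + n_SF₆/√M_SF₆)
= (2.40/√17.03) / (2.40/√17.03 + 1.49/√146.06) = 0.5816/(0.5816 + 0.1233) = 0.8251.

0.8251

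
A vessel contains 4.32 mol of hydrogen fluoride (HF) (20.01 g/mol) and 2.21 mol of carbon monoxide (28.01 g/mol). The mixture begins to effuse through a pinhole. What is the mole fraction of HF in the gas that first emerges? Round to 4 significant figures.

0.6981

Rate_i ∝ x_i/√M_i (Graham's law weighted by mole fraction), so the effusate composition follows n_i/√M_i.
Mole fraction of HF in the effusate = (n_HF/√M_HF) / (n_HF/√M_HF + n_CO/√M_CO)
= (4.32/√20.01) / (4.32/√20.01 + 2.21/√28.01) = 0.9657/(0.9657 + 0.4176) = 0.6981.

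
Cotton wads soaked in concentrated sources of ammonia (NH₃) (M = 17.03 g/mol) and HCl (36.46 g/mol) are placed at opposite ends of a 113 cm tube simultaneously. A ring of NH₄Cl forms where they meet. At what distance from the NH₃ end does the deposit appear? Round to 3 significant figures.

67.1 cm

In equal time, each gas travels a distance ∝ its rate ∝ 1/√M, so d_NH₃/d_HCl = √(M_HCl/M_NH₃) = √(36.46/17.03) = 1.463.
With d_NH₃ + d_HCl = 113 cm, d_HCl = 113/(1 + 1.463) = 45.88 cm.
d_NH₃ = 113 − 45.88 = 67.1 cm.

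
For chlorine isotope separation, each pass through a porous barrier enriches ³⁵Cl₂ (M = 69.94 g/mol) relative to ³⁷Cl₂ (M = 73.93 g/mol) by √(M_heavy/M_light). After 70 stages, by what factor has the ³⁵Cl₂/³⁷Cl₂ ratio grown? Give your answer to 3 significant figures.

6.97

Overall factor = α^70 with α = √(73.93/69.94), i.e. (73.93/69.94)^(70/2).
= 1.05705^35 = 6.97.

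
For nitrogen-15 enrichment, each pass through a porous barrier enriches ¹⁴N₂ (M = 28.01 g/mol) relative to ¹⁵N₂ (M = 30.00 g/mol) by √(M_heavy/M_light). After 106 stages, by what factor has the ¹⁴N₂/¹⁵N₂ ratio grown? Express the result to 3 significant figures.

38.0

Each stage multiplies the ratio by α = √(30.00/28.01), so after 106 stages the overall factor is α^106 = (30.00/28.01)^(106/2).
= 1.07105^53 = 38.0.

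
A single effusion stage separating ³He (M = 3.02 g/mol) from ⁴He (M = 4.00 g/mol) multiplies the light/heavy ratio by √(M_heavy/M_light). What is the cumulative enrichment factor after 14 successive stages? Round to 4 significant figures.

Overall factor = α^14 with α = √(4.00/3.02), i.e. (4.00/3.02)^(14/2).
= 1.32450^7 = 7.151.

7.151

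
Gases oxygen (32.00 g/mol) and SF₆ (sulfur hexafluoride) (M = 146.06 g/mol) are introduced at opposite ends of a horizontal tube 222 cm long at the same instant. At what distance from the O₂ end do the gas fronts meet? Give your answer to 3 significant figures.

151 cm

Distances travelled in equal time are proportional to diffusion rates, so d_O₂/d_SF₆ = √(M_SF₆/M_O₂) = √(146.06/32.00) = 2.136.
With d_O₂ + d_SF₆ = 222 cm, d_SF₆ = 222/(1 + 2.136) = 70.78 cm.
d_O₂ = 222 − 70.78 = 151 cm.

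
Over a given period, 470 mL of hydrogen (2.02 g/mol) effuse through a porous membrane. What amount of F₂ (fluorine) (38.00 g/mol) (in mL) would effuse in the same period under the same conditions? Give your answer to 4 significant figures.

108.4 mL

Using Graham's law: rate_F₂/rate_H₂ = √(M_H₂/M_F₂) = √(2.02/38.00) = √0.05316 = 0.2306.
So the volume for F₂ is 470 × 0.2306 = 108.4 mL.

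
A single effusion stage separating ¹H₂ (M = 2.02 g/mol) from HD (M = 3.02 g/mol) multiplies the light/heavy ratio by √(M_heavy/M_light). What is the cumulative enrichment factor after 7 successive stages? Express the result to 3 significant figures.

After 7 stages the ratio has grown by (√(3.02/2.02))^7 = (3.02/2.02)^(7/2).
= 1.49505^(7/2) = 4.09.

4.09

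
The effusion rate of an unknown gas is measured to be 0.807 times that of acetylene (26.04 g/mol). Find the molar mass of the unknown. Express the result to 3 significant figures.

By Graham's law, rate_X/rate_C₂H₂ = √(M_C₂H₂/M_X).
0.807 = √(26.04/M_X)
M_X = 26.04 / 0.807² = 26.04 / 0.6512 = 40.0 g/mol

40.0 g/mol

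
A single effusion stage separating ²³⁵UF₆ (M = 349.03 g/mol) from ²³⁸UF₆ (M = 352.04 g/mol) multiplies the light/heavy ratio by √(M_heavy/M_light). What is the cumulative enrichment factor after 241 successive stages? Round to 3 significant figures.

Overall factor = α^241 with α = √(352.04/349.03), i.e. (352.04/349.03)^(241/2).
= 1.00862^(241/2) = 2.81.

2.81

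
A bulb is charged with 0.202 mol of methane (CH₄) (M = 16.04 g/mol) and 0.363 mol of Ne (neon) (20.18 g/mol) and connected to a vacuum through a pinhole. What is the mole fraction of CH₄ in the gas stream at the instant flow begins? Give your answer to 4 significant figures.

0.3843

The effusion rate of species i is ∝ p_i/√M_i ∝ n_i/√M_i.
x_CH₄(eff) = (n_CH₄/√M_CH₄) / (n_CH₄/√M_CH₄ + n_Ne/√M_Ne)
= (0.202/√16.04) / (0.202/√16.04 + 0.363/√20.18) = 0.05044/(0.05044 + 0.08081) = 0.3843.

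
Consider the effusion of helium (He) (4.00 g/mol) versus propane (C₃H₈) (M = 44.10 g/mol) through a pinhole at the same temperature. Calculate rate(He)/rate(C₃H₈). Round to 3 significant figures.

3.32

Using Graham's law: rate_He/rate_C₃H₈ = √(M_C₃H₈/M_He) = √(44.10/4.00) = √11.03 = 3.32.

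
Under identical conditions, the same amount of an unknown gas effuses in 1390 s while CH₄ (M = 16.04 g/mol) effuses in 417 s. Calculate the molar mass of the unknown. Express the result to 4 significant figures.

178.2 g/mol

Using Graham's law: t_X/t_CH₄ = √(M_X/M_CH₄).
1390/417 = 3.333 = √(M_X/16.04)
M_X = 16.04 × 3.333² = 16.04 × 11.11 = 178.2 g/mol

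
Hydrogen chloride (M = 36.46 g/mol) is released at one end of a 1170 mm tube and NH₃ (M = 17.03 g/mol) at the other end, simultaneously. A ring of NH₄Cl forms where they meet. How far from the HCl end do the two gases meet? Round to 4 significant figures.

Distances travelled in equal time are proportional to diffusion rates, so d_HCl/d_NH₃ = √(M_NH₃/M_HCl) = √(17.03/36.46) = 0.6834.
With d_HCl + d_NH₃ = 1170 mm, d_NH₃ = 1170/(1 + 0.6834) = 695.0 mm.
d_HCl = 1170 − 695.0 = 475.0 mm.

475.0 mm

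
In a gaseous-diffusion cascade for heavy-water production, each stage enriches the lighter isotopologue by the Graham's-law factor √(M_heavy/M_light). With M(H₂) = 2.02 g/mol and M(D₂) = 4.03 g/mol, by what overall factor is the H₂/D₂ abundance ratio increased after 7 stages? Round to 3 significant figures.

11.2

Overall factor = α^7 with α = √(4.03/2.02), i.e. (4.03/2.02)^(7/2).
= 1.99505^(7/2) = 11.2.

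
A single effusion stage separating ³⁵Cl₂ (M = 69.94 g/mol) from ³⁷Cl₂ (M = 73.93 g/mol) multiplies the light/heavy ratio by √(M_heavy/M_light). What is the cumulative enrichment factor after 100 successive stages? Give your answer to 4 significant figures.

Each stage multiplies the ratio by α = √(73.93/69.94), so after 100 stages the overall factor is α^100 = (73.93/69.94)^(100/2).
= 1.05705^50 = 16.02.

16.02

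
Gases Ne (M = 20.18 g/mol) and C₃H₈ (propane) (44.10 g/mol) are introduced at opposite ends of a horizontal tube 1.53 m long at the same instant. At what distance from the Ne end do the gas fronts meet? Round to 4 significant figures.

Graham's law gives d_Ne/d_C₃H₈ = rate_Ne/rate_C₃H₈ = √(M_C₃H₈/M_Ne) = √(44.10/20.18) = 1.478.
With d_Ne + d_C₃H₈ = 1.53 m, d_C₃H₈ = 1.53/(1 + 1.478) = 0.6174 m.
d_Ne = 1.53 − 0.6174 = 0.9126 m.

0.9126 m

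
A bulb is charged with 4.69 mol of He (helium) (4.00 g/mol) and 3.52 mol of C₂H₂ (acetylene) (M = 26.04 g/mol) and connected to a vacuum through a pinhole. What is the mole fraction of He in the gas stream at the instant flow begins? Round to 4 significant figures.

0.7727

The effusion rate of species i is ∝ p_i/√M_i ∝ n_i/√M_i.
x_He(eff) = (n_He/√M_He) / (n_He/√M_He + n_C₂H₂/√M_C₂H₂)
= (4.69/√4.00) / (4.69/√4.00 + 3.52/√26.04) = 2.345/(2.345 + 0.6898) = 0.7727.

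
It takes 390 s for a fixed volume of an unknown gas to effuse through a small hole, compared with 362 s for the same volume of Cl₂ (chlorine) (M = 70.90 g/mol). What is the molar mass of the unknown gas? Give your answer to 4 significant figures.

Using Graham's law: t_X/t_Cl₂ = √(M_X/M_Cl₂).
390/362 = 1.077 = √(M_X/70.90)
M_X = 70.90 × 1.077² = 70.90 × 1.161 = 82.29 g/mol

82.29 g/mol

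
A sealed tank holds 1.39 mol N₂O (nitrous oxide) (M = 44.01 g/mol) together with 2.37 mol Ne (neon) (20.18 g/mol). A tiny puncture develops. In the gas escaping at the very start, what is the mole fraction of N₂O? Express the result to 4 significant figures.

Each component's effusion rate ∝ (its partial pressure)·(1/√M) ∝ n_i/√M_i.
x_N₂O(eff) = (n_N₂O/√M_N₂O) / (n_N₂O/√M_N₂O + n_Ne/√M_Ne)
= (1.39/√44.01) / (1.39/√44.01 + 2.37/√20.18) = 0.2095/(0.2095 + 0.5276) = 0.2843.

0.2843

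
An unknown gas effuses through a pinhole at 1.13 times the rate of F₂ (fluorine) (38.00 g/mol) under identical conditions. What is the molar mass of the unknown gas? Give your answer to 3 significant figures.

29.8 g/mol

By Graham's law, rate_X/rate_F₂ = √(M_F₂/M_X).
1.13 = √(38.00/M_X)
M_X = 38.00 / 1.13² = 38.00 / 1.277 = 29.8 g/mol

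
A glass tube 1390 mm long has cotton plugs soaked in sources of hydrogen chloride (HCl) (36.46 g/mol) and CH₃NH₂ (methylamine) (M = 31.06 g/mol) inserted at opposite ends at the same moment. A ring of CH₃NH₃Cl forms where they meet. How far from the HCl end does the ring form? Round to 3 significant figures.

667 mm

Distances travelled in equal time are proportional to diffusion rates, so d_HCl/d_CH₃NH₂ = √(M_CH₃NH₂/M_HCl) = √(31.06/36.46) = 0.9230.
With d_HCl + d_CH₃NH₂ = 1390 mm, d_CH₃NH₂ = 1390/(1 + 0.9230) = 722.8 mm.
d_HCl = 1390 − 722.8 = 667 mm.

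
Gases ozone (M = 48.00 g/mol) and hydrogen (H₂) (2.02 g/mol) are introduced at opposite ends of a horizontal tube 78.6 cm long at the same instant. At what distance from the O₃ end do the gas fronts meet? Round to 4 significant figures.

In equal time, each gas travels a distance ∝ its rate ∝ 1/√M, so d_O₃/d_H₂ = √(M_H₂/M_O₃) = √(2.02/48.00) = 0.2051.
With d_O₃ + d_H₂ = 78.6 cm, d_H₂ = 78.6/(1 + 0.2051) = 65.22 cm.
d_O₃ = 78.6 − 65.22 = 13.38 cm.

13.38 cm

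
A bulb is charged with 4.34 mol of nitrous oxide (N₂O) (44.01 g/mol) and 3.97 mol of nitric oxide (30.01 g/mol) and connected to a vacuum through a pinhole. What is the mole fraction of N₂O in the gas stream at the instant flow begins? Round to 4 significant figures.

Each component's effusion rate ∝ (its partial pressure)·(1/√M) ∝ n_i/√M_i.
Mole fraction of N₂O in the effusate = (n_N₂O/√M_N₂O) / (n_N₂O/√M_N₂O + n_NO/√M_NO)
= (4.34/√44.01) / (4.34/√44.01 + 3.97/√30.01) = 0.6542/(0.6542 + 0.7247) = 0.4744.

0.4744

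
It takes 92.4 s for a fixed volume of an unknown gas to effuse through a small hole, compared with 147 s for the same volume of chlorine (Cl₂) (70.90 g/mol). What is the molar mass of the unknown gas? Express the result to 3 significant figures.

Since effusion rate ∝ 1/√M, t_X/t_Cl₂ = √(M_X/M_Cl₂).
92.4/147 = 0.6286 = √(M_X/70.90)
M_X = 70.90 × 0.6286² = 70.90 × 0.3951 = 28.0 g/mol

28.0 g/mol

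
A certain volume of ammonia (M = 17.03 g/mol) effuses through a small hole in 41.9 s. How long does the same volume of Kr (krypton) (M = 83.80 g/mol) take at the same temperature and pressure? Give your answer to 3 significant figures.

Using Graham's law: t_Kr/t_NH₃ = √(M_Kr/M_NH₃) = √(83.80/17.03) = √4.921 = 2.218.
So the time for Kr is 41.9 × 2.218 = 92.9 s.

92.9 s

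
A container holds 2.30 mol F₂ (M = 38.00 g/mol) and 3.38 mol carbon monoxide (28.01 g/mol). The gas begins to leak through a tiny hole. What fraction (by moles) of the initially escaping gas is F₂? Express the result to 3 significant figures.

Rate_i ∝ x_i/√M_i (Graham's law weighted by mole fraction), so the effusate composition follows n_i/√M_i.
So x_F₂ in the escaping gas = (n_F₂/√M_F₂) / Σ(n_i/√M_i)
= (2.30/√38.00) / (2.30/√38.00 + 3.38/√28.01) = 0.3731/(0.3731 + 0.6386) = 0.369.

0.369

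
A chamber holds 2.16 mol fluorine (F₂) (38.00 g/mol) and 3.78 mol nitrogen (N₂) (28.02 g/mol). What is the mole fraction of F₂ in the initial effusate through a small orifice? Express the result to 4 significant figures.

0.3292

Rate_i ∝ x_i/√M_i (Graham's law weighted by mole fraction), so the effusate composition follows n_i/√M_i.
Mole fraction of F₂ in the effusate = (n_F₂/√M_F₂) / (n_F₂/√M_F₂ + n_N₂/√M_N₂)
= (2.16/√38.00) / (2.16/√38.00 + 3.78/√28.02) = 0.3504/(0.3504 + 0.7141) = 0.3292.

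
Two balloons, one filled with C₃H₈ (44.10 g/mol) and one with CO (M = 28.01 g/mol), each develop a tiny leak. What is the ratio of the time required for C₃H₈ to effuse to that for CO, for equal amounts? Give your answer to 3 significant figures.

Graham's law gives t_C₃H₈/t_CO = √(M_C₃H₈/M_CO) = √(44.10/28.01) = √1.574 = 1.25.

1.25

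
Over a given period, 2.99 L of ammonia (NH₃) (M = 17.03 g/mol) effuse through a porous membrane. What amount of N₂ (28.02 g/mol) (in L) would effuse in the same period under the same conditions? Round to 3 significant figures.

From Graham's law, rate_N₂/rate_NH₃ = √(M_NH₃/M_N₂) = √(17.03/28.02) = √0.6078 = 0.7796.
So the volume for N₂ is 2.99 × 0.7796 = 2.33 L.

2.33 L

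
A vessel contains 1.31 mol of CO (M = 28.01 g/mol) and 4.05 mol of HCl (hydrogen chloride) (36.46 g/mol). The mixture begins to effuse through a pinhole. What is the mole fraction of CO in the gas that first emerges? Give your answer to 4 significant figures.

0.2696

The effusion rate of species i is ∝ p_i/√M_i ∝ n_i/√M_i.
So x_CO in the escaping gas = (n_CO/√M_CO) / Σ(n_i/√M_i)
= (1.31/√28.01) / (1.31/√28.01 + 4.05/√36.46) = 0.2475/(0.2475 + 0.6707) = 0.2696.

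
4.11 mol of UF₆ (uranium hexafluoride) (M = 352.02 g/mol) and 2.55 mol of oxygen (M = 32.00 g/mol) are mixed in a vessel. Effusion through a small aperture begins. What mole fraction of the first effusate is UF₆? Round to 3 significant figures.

0.327

The effusion rate of species i is ∝ p_i/√M_i ∝ n_i/√M_i.
Mole fraction of UF₆ in the effusate = (n_UF₆/√M_UF₆) / (n_UF₆/√M_UF₆ + n_O₂/√M_O₂)
= (4.11/√352.02) / (4.11/√352.02 + 2.55/√32.00) = 0.2191/(0.2191 + 0.4508) = 0.327.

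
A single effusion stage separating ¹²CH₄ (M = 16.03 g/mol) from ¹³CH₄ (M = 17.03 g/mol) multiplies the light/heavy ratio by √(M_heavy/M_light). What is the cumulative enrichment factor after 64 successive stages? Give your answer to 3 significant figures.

Each stage multiplies the ratio by α = √(17.03/16.03), so after 64 stages the overall factor is α^64 = (17.03/16.03)^(64/2).
= 1.06238^32 = 6.93.

6.93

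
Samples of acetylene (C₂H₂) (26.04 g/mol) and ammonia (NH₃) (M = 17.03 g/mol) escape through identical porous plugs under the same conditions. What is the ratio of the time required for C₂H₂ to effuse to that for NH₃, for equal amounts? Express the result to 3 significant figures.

1.24

From Graham's law, t_C₂H₂/t_NH₃ = √(M_C₂H₂/M_NH₃) = √(26.04/17.03) = √1.529 = 1.24.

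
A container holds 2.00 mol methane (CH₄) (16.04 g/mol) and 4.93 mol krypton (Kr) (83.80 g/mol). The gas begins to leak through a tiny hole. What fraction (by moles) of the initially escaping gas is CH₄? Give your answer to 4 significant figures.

0.4811

Effusion rate of each component ∝ n_i/√M_i (partial pressure × 1/√M).
x_CH₄(eff) = (n_CH₄/√M_CH₄) / (n_CH₄/√M_CH₄ + n_Kr/√M_Kr)
= (2.00/√16.04) / (2.00/√16.04 + 4.93/√83.80) = 0.4994/(0.4994 + 0.5385) = 0.4811.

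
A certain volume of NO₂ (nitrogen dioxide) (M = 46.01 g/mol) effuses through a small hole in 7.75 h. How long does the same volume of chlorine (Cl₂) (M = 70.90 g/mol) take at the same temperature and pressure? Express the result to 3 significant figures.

Using Graham's law: t_Cl₂/t_NO₂ = √(M_Cl₂/M_NO₂) = √(70.90/46.01) = √1.541 = 1.241.
So the time for Cl₂ is 7.75 × 1.241 = 9.62 h.

9.62 h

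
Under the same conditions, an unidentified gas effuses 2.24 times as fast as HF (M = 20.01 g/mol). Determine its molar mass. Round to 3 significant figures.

3.99 g/mol

By Graham's law, rate_X/rate_HF = √(M_HF/M_X).
2.24 = √(20.01/M_X)
M_X = 20.01 / 2.24² = 20.01 / 5.018 = 3.99 g/mol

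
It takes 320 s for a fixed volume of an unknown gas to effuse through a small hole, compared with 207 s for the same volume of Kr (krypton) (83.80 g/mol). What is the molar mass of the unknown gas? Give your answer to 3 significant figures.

200 g/mol

Using Graham's law: t_X/t_Kr = √(M_X/M_Kr).
320/207 = 1.546 = √(M_X/83.80)
M_X = 83.80 × 1.546² = 83.80 × 2.390 = 200 g/mol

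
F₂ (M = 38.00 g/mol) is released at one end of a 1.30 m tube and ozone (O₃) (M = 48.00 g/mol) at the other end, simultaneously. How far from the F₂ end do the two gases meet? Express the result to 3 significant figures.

0.688 m

Distances travelled in equal time are proportional to diffusion rates, so d_F₂/d_O₃ = √(M_O₃/M_F₂) = √(48.00/38.00) = 1.124.
With d_F₂ + d_O₃ = 1.30 m, d_O₃ = 1.30/(1 + 1.124) = 0.6121 m.
d_F₂ = 1.30 − 0.6121 = 0.688 m.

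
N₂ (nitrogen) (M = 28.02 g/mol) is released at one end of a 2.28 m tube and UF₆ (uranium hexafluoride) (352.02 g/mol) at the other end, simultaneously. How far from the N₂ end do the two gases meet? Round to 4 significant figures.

Graham's law gives d_N₂/d_UF₆ = rate_N₂/rate_UF₆ = √(M_UF₆/M_N₂) = √(352.02/28.02) = 3.544.
With d_N₂ + d_UF₆ = 2.28 m, d_UF₆ = 2.28/(1 + 3.544) = 0.5017 m.
d_N₂ = 2.28 − 0.5017 = 1.778 m.

1.778 m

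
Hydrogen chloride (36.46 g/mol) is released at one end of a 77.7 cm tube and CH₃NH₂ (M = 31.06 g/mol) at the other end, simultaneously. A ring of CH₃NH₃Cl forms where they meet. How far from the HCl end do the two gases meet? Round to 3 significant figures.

Distances travelled in equal time are proportional to diffusion rates, so d_HCl/d_CH₃NH₂ = √(M_CH₃NH₂/M_HCl) = √(31.06/36.46) = 0.9230.
With d_HCl + d_CH₃NH₂ = 77.7 cm, d_CH₃NH₂ = 77.7/(1 + 0.9230) = 40.41 cm.
d_HCl = 77.7 − 40.41 = 37.3 cm.

37.3 cm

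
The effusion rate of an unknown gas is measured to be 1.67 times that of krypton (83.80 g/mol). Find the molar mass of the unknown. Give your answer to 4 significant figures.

30.05 g/mol

Using Graham's law: rate_X/rate_Kr = √(M_Kr/M_X).
1.67 = √(83.80/M_X)
M_X = 83.80 / 1.67² = 83.80 / 2.789 = 30.05 g/mol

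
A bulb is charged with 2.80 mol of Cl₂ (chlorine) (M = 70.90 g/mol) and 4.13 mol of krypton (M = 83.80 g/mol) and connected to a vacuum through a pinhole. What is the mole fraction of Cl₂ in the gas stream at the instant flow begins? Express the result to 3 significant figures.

0.424

The effusion rate of species i is ∝ p_i/√M_i ∝ n_i/√M_i.
x_Cl₂(eff) = (n_Cl₂/√M_Cl₂) / (n_Cl₂/√M_Cl₂ + n_Kr/√M_Kr)
= (2.80/√70.90) / (2.80/√70.90 + 4.13/√83.80) = 0.3325/(0.3325 + 0.4512) = 0.424.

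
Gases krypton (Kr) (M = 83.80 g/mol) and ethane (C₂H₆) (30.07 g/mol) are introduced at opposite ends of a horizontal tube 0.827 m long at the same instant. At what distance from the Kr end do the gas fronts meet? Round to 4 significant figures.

Distances travelled in equal time are proportional to diffusion rates, so d_Kr/d_C₂H₆ = √(M_C₂H₆/M_Kr) = √(30.07/83.80) = 0.5990.
With d_Kr + d_C₂H₆ = 0.827 m, d_C₂H₆ = 0.827/(1 + 0.5990) = 0.5172 m.
d_Kr = 0.827 − 0.5172 = 0.3098 m.

0.3098 m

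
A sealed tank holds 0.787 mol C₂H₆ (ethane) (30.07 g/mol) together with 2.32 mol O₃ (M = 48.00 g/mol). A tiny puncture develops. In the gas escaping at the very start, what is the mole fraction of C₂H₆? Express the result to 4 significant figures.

Each component's effusion rate ∝ (its partial pressure)·(1/√M) ∝ n_i/√M_i.
x_C₂H₆(eff) = (n_C₂H₆/√M_C₂H₆) / (n_C₂H₆/√M_C₂H₆ + n_O₃/√M_O₃)
= (0.787/√30.07) / (0.787/√30.07 + 2.32/√48.00) = 0.1435/(0.1435 + 0.3349) = 0.3000.

0.3000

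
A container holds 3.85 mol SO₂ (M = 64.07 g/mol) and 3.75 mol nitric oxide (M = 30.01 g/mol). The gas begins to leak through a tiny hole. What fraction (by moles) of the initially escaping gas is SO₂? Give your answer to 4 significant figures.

0.4127

Rate_i ∝ x_i/√M_i (Graham's law weighted by mole fraction), so the effusate composition follows n_i/√M_i.
Mole fraction of SO₂ in the effusate = (n_SO₂/√M_SO₂) / (n_SO₂/√M_SO₂ + n_NO/√M_NO)
= (3.85/√64.07) / (3.85/√64.07 + 3.75/√30.01) = 0.4810/(0.4810 + 0.6845) = 0.4127.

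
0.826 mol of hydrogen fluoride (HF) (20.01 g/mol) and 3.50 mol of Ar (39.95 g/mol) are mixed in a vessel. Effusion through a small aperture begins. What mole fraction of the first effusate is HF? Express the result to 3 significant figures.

Rate_i ∝ x_i/√M_i (Graham's law weighted by mole fraction), so the effusate composition follows n_i/√M_i.
Mole fraction of HF in the effusate = (n_HF/√M_HF) / (n_HF/√M_HF + n_Ar/√M_Ar)
= (0.826/√20.01) / (0.826/√20.01 + 3.50/√39.95) = 0.1847/(0.1847 + 0.5537) = 0.250.

0.250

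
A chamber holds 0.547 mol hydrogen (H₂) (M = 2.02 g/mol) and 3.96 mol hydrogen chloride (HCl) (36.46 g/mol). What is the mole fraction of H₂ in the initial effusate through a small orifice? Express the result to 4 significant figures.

0.3698

Each component's effusion rate ∝ (its partial pressure)·(1/√M) ∝ n_i/√M_i.
x_H₂(eff) = (n_H₂/√M_H₂) / (n_H₂/√M_H₂ + n_HCl/√M_HCl)
= (0.547/√2.02) / (0.547/√2.02 + 3.96/√36.46) = 0.3849/(0.3849 + 0.6558) = 0.3698.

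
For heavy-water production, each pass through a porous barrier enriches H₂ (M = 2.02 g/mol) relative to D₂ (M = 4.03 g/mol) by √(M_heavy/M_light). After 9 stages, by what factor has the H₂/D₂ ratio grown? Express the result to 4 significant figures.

22.38

Each stage multiplies the ratio by α = √(4.03/2.02), so after 9 stages the overall factor is α^9 = (4.03/2.02)^(9/2).
= 1.99505^(9/2) = 22.38.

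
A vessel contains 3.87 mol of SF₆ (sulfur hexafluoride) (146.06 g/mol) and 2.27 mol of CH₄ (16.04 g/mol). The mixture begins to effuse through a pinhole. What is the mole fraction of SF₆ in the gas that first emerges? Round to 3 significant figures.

0.361

Rate_i ∝ x_i/√M_i (Graham's law weighted by mole fraction), so the effusate composition follows n_i/√M_i.
So x_SF₆ in the escaping gas = (n_SF₆/√M_SF₆) / Σ(n_i/√M_i)
= (3.87/√146.06) / (3.87/√146.06 + 2.27/√16.04) = 0.3202/(0.3202 + 0.5668) = 0.361.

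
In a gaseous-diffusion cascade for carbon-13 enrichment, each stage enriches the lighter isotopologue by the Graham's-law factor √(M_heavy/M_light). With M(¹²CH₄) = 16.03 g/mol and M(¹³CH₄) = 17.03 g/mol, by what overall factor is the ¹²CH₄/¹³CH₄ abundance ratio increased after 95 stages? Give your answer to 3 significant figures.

The single-stage factor is √(M_heavy/M_light), so 95 stages give [√(17.03/16.03)]^95 = (17.03/16.03)^(95/2).
= 1.06238^(95/2) = 17.7.

17.7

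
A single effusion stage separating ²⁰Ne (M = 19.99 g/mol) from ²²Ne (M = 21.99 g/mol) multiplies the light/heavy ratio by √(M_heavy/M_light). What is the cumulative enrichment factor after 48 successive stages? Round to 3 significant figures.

After 48 stages the ratio has grown by (√(21.99/19.99))^48 = (21.99/19.99)^(48/2).
= 1.10005^24 = 9.86.

9.86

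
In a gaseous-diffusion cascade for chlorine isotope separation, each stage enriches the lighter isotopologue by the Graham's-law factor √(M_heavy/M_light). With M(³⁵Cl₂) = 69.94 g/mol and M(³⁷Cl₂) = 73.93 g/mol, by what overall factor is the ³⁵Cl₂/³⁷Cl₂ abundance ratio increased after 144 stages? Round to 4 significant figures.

54.31

After 144 stages the ratio has grown by (√(73.93/69.94))^144 = (73.93/69.94)^(144/2).
= 1.05705^72 = 54.31.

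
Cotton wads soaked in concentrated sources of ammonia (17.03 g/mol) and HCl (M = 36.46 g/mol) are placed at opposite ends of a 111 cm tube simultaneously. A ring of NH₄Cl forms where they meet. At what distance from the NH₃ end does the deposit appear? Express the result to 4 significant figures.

65.94 cm

Distances travelled in equal time are proportional to diffusion rates, so d_NH₃/d_HCl = √(M_HCl/M_NH₃) = √(36.46/17.03) = 1.463.
With d_NH₃ + d_HCl = 111 cm, d_HCl = 111/(1 + 1.463) = 45.06 cm.
d_NH₃ = 111 − 45.06 = 65.94 cm.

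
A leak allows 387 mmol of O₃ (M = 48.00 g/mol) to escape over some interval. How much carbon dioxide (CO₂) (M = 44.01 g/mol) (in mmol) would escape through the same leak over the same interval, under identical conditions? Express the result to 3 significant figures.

Since effusion rate ∝ 1/√M, rate_CO₂/rate_O₃ = √(M_O₃/M_CO₂) = √(48.00/44.01) = √1.091 = 1.044.
So the amount for CO₂ is 387 × 1.044 = 404 mmol.

404 mmol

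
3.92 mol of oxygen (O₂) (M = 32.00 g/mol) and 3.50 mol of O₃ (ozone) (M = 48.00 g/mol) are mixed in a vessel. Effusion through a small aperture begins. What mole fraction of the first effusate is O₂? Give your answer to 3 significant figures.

0.578

The effusion rate of species i is ∝ p_i/√M_i ∝ n_i/√M_i.
x_O₂(eff) = (n_O₂/√M_O₂) / (n_O₂/√M_O₂ + n_O₃/√M_O₃)
= (3.92/√32.00) / (3.92/√32.00 + 3.50/√48.00) = 0.6930/(0.6930 + 0.5052) = 0.578.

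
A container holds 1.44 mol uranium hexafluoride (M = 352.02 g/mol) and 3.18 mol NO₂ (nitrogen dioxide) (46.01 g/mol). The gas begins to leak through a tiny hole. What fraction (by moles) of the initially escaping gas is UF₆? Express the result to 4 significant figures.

0.1407

Effusion rate of each component ∝ n_i/√M_i (partial pressure × 1/√M).
So x_UF₆ in the escaping gas = (n_UF₆/√M_UF₆) / Σ(n_i/√M_i)
= (1.44/√352.02) / (1.44/√352.02 + 3.18/√46.01) = 0.07675/(0.07675 + 0.4688) = 0.1407.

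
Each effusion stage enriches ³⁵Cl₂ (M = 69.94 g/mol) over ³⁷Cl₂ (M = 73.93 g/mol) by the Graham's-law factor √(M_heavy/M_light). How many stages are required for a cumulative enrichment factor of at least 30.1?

123

Single-stage factor α = √(73.93/69.94), so ln α = ½ ln(1.05705) = 0.02774.
Need α^N ≥ 30.1 ⇒ N ≥ ln(30.1) / ln α = 3.405 / 0.02774 = 122.73.
Minimum whole number of stages: N = 123.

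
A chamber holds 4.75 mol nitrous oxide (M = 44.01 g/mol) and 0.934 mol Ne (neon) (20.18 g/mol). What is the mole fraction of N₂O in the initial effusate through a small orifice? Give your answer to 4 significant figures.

0.7750

Effusion rate of each component ∝ n_i/√M_i (partial pressure × 1/√M).
Mole fraction of N₂O in the effusate = (n_N₂O/√M_N₂O) / (n_N₂O/√M_N₂O + n_Ne/√M_Ne)
= (4.75/√44.01) / (4.75/√44.01 + 0.934/√20.18) = 0.7160/(0.7160 + 0.2079) = 0.7750.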